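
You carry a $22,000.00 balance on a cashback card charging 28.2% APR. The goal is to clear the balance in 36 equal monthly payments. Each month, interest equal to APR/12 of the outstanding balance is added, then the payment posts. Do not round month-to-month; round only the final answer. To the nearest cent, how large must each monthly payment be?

Monthly rate r = 28.2%/12 = 2.35% = 0.0235.
Level-payment amortization: P = B₀·r / (1 − (1+r)^(−n)) = 22000.00·0.0235 / (1 − 1.0235^(−36)).
Denominator 1 − (1+r)^(−36) = 0.56665129.
P = 517 / 0.56665129 ≈ 912.38.

$912.38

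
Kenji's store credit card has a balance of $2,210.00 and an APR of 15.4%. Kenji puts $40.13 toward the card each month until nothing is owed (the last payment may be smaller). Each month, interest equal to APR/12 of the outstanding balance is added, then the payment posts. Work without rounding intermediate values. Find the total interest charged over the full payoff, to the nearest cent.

Monthly rate r = 15.4%/12 = 1.28333% = 0.0128333.
Payoff takes n = ⌈−ln(1 − rB₀/P)/ln(1+r)⌉ = ⌈96.200⌉ = 97 payments; the last is $8.07.
Total paid = 96·$40.13 + $8.07 = $3,860.55.
Total interest = total paid − principal = $3,860.55 − $2,210.00 = $1,650.55.

$1,650.55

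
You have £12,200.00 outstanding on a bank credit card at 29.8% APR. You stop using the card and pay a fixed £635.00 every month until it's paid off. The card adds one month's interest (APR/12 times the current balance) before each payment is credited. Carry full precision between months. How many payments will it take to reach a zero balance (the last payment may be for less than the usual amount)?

27 months

Monthly rate r = 29.8%/12 = 2.48333% = 0.0248333.
Recurrence: B ← B·(1+r) − £635.00.
Month 1: interest £302.97; balance after payment £11,867.97.
Month 2: interest £294.72; balance after payment £11,527.69.
Closed form: n = −ln(1 − rB₀/P)/ln(1+r) = −ln(0.52289)/ln(1.02483) ≈ 26.433, so the balance reaches zero during payment 27.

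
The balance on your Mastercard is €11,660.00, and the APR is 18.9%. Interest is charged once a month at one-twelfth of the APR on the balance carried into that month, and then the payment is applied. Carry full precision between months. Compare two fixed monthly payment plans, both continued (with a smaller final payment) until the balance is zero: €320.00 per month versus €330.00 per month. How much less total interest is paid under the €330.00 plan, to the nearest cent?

€299.37

Monthly rate r = 18.9%/12 = 1.575% = 0.01575.
At €320.00/mo: n = ⌈−ln(1 − rB₀/P)/ln(1+r)⌉ = 55 payments (last €188.74); total interest = total paid − €11,660.00 = €5,808.74.
At €330.00/mo: 53 payments (last €9.37); total interest €5,509.37.
Interest saved = €5,808.74 − €5,509.37 = €299.37.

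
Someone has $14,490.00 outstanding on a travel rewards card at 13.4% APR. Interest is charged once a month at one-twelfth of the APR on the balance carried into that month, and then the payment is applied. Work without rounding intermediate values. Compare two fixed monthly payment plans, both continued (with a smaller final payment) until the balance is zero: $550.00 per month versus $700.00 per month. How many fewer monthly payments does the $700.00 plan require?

8 fewer payments

Monthly rate r = 13.4%/12 = 1.11667% = 0.0111667.
At $550.00/mo: n = ⌈−ln(1 − rB₀/P)/ln(1+r)⌉ = 32 payments (last $206.87); total interest = total paid − $14,490.00 = $2,766.87.
At $700.00/mo: 24 payments (last $470.44); total interest $2,080.44.
Payments saved = 32 − 24 = 8.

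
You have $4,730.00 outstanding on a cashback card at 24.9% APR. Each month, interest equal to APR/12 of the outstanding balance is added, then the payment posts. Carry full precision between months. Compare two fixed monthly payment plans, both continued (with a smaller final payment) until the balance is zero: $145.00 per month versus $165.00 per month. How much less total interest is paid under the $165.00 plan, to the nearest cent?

Monthly rate r = 24.9%/12 = 2.075% = 0.02075.
At $145.00/mo: n = ⌈−ln(1 − rB₀/P)/ln(1+r)⌉ = 56 payments (last $1.13); total interest = total paid − $4,730.00 = $3,246.13.
At $165.00/mo: 44 payments (last $163.41); total interest $2,528.41.
Interest saved = $3,246.13 − $2,528.41 = $717.72.

$717.72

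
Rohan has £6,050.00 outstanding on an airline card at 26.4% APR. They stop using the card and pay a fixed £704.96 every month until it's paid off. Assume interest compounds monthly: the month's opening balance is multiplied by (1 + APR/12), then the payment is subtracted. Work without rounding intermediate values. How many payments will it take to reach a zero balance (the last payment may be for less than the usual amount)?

10 months

Monthly rate r = 26.4%/12 = 2.2% = 0.022.
Recurrence: B ← B·(1+r) − £704.96.
Month 1: interest £133.10; balance after payment £5,478.14.
Month 2: interest £120.52; balance after payment £4,893.70.
Closed form: n = −ln(1 − rB₀/P)/ln(1+r) = −ln(0.81119)/ln(1.022) ≈ 9.615, so the balance reaches zero during payment 10.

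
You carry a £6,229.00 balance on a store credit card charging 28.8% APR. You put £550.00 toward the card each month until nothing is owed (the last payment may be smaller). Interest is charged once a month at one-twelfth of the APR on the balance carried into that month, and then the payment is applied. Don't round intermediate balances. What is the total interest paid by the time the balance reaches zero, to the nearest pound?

Monthly rate r = 28.8%/12 = 2.4% = 0.024.
Payoff takes n = ⌈−ln(1 − rB₀/P)/ln(1+r)⌉ = ⌈13.374⌉ = 14 payments; the last is £207.45.
Total paid = 13·£550.00 + £207.45 = £7,357.45.
Total interest = total paid − principal = £7,357.45 − £6,229.00 = £1,128.45.

£1,128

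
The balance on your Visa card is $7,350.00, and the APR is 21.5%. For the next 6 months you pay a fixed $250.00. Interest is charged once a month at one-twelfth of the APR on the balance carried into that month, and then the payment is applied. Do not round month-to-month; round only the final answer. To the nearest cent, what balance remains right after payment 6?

Monthly rate r = 21.5%/12 = 1.79167% = 0.0179167.
Each month: B ← B·(1+r) − $250.00.
Month 1: interest $131.69; balance after payment $7,231.69.
Month 2: interest $129.57; balance after payment $7,111.26.
Month 3: interest $127.41; balance after payment $6,988.67.
Month 4: interest $125.21; balance after payment $6,863.88.
Month 5: interest $122.98; balance after payment $6,736.86.
Month 6: interest $120.70; balance after payment $6,607.56.

$6,607.56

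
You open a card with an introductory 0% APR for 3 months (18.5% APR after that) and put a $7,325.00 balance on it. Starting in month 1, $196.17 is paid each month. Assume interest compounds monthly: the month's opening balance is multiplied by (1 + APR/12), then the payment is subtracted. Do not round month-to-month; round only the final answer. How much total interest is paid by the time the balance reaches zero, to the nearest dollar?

Promo months 1–3 at r₀ = 0%/12 = 0; months 4+ at r₁ = 18.5%/12 = 0.0154167.
After month 3 (no interest yet): B = $7,325.00 − 3·$196.17 = $6,736.49.
Then at r₁ with $196.17/mo: n₂ = −ln(1 − r₁·B/P)/ln(1+r₁) ≈ 49.27 → 50 more payments.
Total paid = 52·$196.17 + $53.04 = $10,253.88; interest = $10,253.88 − $7,325.00 = $2,928.88.

$2,929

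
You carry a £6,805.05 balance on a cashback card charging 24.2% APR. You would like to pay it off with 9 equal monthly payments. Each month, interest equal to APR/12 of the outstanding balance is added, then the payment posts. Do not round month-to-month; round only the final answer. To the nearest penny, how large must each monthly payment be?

£834.39

Monthly rate r = 24.2%/12 = 2.01667% = 0.0201667.
Level-payment amortization: P = B₀·r / (1 − (1+r)^(−n)) = 6805.05·0.0201667 / (1 − 1.02017^(−9)).
Denominator 1 − (1+r)^(−9) = 0.164474252.
P = 137.235 / 0.164474252 ≈ 834.39.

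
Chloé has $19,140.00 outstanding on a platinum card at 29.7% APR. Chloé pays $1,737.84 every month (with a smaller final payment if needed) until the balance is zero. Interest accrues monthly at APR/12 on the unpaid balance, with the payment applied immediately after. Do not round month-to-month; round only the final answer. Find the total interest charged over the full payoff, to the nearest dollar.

$3,483

Monthly rate r = 29.7%/12 = 2.475% = 0.02475.
Payoff takes n = ⌈−ln(1 − rB₀/P)/ln(1+r)⌉ = ⌈13.018⌉ = 14 payments; the last is $30.93.
Total paid = 13·$1,737.84 + $30.93 = $22,622.85.
Total interest = total paid − principal = $22,622.85 − $19,140.00 = $3,482.85.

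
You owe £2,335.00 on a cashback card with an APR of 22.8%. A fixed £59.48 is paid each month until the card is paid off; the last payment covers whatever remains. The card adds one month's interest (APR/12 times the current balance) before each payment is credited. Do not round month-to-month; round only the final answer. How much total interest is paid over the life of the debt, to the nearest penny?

£1,994.38

Monthly rate r = 22.8%/12 = 1.9% = 0.019.
Payoff takes n = ⌈−ln(1 − rB₀/P)/ln(1+r)⌉ = ⌈72.786⌉ = 73 payments; the last is £46.82.
Total paid = 72·£59.48 + £46.82 = £4,329.38.
Total interest = total paid − principal = £4,329.38 − £2,335.00 = £1,994.38.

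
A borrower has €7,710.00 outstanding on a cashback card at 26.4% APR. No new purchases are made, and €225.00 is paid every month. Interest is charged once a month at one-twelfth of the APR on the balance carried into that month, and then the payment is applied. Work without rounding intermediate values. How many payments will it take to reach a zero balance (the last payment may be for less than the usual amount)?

Monthly rate r = 26.4%/12 = 2.2% = 0.022.
Recurrence: B ← B·(1+r) − €225.00.
Month 1: interest €169.62; balance after payment €7,654.62.
Month 2: interest €168.40; balance after payment €7,598.02.
Closed form: n = −ln(1 − rB₀/P)/ln(1+r) = −ln(0.24613)/ln(1.022) ≈ 64.420, so the balance reaches zero during payment 65.

65 payments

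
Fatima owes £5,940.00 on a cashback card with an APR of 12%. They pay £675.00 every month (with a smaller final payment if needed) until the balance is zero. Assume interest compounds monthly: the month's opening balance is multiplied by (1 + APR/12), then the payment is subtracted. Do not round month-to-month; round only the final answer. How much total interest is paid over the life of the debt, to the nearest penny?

Monthly rate r = 12%/12 = 1% = 0.01.
Payoff takes n = ⌈−ln(1 − rB₀/P)/ln(1+r)⌉ = ⌈9.258⌉ = 10 payments; the last is £174.46.
Total paid = 9·£675.00 + £174.46 = £6,249.46.
Total interest = total paid − principal = £6,249.46 − £5,940.00 = £309.46.

£309.46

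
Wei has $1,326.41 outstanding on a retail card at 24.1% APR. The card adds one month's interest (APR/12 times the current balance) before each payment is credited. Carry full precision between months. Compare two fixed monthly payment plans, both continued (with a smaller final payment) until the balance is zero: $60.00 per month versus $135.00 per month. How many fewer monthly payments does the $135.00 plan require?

Monthly rate r = 24.1%/12 = 2.00833% = 0.0200833.
At $60.00/mo: n = ⌈−ln(1 − rB₀/P)/ln(1+r)⌉ = 30 payments (last $31.24); total interest = total paid − $1,326.41 = $444.83.
At $135.00/mo: 12 payments (last $7.38); total interest $165.97.
Payments saved = 30 − 12 = 18.

18 fewer payments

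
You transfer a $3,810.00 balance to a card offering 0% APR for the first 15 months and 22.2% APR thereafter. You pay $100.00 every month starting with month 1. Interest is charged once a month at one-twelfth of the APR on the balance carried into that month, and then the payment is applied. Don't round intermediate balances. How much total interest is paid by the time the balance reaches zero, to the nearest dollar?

Promo months 1–15 at r₀ = 0%/12 = 0; months 16+ at r₁ = 22.2%/12 = 0.0185.
After month 15 (no interest yet): B = $3,810.00 − 15·$100.00 = $2,310.00.
Then at r₁ with $100.00/mo: n₂ = −ln(1 − r₁·B/P)/ln(1+r₁) ≈ 30.41 → 31 more payments.
Total paid = 45·$100.00 + $41.42 = $4,541.42; interest = $4,541.42 − $3,810.00 = $731.42.

$731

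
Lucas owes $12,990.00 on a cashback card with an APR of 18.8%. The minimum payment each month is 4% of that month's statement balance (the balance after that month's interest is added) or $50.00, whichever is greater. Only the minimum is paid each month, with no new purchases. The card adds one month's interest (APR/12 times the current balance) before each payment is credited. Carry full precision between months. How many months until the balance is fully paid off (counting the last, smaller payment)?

Monthly rate r = 18.8%/12 = 1.56667% = 0.0156667.
While 4% of the post-interest balance exceeds $50.00, each month B ← (B·(1+r))·(1 − 0.04), i.e. B shrinks by the factor (1+r)·0.96 = 0.97504.
This holds for months 1–94. Entering month 95 the balance is $1,207.03; 4% of the post-interest balance is now below $50.00, so the flat $50.00 minimum applies from here.
From month 95 a fixed $50.00 at rate r clears $1,207.03 in 31 more payments. Total: 94 + 31 = 125 months.

125 months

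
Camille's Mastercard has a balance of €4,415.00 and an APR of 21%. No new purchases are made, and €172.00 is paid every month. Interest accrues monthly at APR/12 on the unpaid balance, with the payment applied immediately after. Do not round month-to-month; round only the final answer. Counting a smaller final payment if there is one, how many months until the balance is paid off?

Monthly rate r = 21%/12 = 1.75% = 0.0175.
Recurrence: B ← B·(1+r) − €172.00.
Month 1: interest €77.26; balance after payment €4,320.26.
Month 2: interest €75.60; balance after payment €4,223.87.
Closed form: n = −ln(1 − rB₀/P)/ln(1+r) = −ln(0.5508)/ln(1.0175) ≈ 34.376, so the balance reaches zero during payment 35.

35 months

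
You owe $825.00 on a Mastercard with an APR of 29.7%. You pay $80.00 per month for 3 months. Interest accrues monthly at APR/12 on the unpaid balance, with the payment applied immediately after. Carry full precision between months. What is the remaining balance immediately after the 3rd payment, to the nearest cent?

$641.80

Monthly rate r = 29.7%/12 = 2.475% = 0.02475.
Each month: B ← B·(1+r) − $80.00.
Month 1: interest $20.42; balance after payment $765.42.
Month 2: interest $18.94; balance after payment $704.36.
Month 3: interest $17.43; balance after payment $641.80.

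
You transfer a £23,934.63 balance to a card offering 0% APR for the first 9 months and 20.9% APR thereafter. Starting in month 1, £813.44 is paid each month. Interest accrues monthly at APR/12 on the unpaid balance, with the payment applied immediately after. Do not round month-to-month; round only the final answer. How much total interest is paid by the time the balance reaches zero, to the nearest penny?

Promo months 1–9 at r₀ = 0%/12 = 0; months 10+ at r₁ = 20.9%/12 = 0.0174167.
After month 9 (no interest yet): B = £23,934.63 − 9·£813.44 = £16,613.67.
Then at r₁ with £813.44/mo: n₂ = −ln(1 − r₁·B/P)/ln(1+r₁) ≈ 25.46 → 26 more payments.
Total paid = 34·£813.44 + £376.25 = £28,033.21; interest = £28,033.21 − £23,934.63 = £4,098.58.

£4,098.58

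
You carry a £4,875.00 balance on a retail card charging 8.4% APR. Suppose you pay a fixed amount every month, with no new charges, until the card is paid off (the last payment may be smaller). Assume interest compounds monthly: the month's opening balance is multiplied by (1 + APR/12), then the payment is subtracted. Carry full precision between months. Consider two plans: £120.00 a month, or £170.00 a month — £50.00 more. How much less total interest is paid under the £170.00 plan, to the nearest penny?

£295.43

Monthly rate r = 8.4%/12 = 0.7% = 0.007.
At £120.00/mo: n = ⌈−ln(1 − rB₀/P)/ln(1+r)⌉ = 48 payments (last £116.05); total interest = total paid − £4,875.00 = £881.05.
At £170.00/mo: 33 payments (last £20.62); total interest £585.62.
Interest saved = £881.05 − £585.62 = £295.43.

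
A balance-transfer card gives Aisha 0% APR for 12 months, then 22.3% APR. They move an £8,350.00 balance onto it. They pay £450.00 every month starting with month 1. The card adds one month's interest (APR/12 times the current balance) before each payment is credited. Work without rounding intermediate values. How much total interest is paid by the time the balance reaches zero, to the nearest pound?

£225

Promo months 1–12 at r₀ = 0%/12 = 0; months 13+ at r₁ = 22.3%/12 = 0.0185833.
After month 12 (no interest yet): B = £8,350.00 − 12·£450.00 = £2,950.00.
Then at r₁ with £450.00/mo: n₂ = −ln(1 − r₁·B/P)/ln(1+r₁) ≈ 7.06 → 8 more payments.
Total paid = 19·£450.00 + £25.12 = £8,575.12; interest = £8,575.12 − £8,350.00 = £225.12.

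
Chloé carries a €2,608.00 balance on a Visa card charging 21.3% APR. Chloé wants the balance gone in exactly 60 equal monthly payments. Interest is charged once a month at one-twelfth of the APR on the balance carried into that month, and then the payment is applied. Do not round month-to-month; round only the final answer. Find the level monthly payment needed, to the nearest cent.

Monthly rate r = 21.3%/12 = 1.775% = 0.01775.
Level-payment amortization: P = B₀·r / (1 − (1+r)^(−n)) = 2608.00·0.01775 / (1 − 1.01775^(−60)).
Denominator 1 − (1+r)^(−60) = 0.652036783.
P = 46.292 / 0.652036783 ≈ 71.00.

€71.00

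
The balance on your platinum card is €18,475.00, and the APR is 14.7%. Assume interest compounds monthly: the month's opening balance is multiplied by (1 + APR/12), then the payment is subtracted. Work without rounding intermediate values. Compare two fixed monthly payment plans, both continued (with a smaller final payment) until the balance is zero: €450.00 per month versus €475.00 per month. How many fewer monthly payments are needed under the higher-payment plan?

4 fewer payments

Monthly rate r = 14.7%/12 = 1.225% = 0.01225.
At €450.00/mo: n = ⌈−ln(1 − rB₀/P)/ln(1+r)⌉ = 58 payments (last €186.11); total interest = total paid − €18,475.00 = €7,361.11.
At €475.00/mo: 54 payments (last €72.05); total interest €6,772.05.
Payments saved = 58 − 54 = 4.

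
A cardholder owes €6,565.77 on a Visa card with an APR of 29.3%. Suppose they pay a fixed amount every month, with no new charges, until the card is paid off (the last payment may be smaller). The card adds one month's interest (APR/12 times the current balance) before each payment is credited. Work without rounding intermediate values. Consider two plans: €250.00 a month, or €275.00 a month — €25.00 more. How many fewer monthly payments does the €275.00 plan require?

Monthly rate r = 29.3%/12 = 2.44167% = 0.0244167.
At €250.00/mo: n = ⌈−ln(1 − rB₀/P)/ln(1+r)⌉ = 43 payments (last €124.78); total interest = total paid − €6,565.77 = €4,059.01.
At €275.00/mo: 37 payments (last €70.56); total interest €3,404.79.
Payments saved = 43 − 37 = 6.

6 fewer payments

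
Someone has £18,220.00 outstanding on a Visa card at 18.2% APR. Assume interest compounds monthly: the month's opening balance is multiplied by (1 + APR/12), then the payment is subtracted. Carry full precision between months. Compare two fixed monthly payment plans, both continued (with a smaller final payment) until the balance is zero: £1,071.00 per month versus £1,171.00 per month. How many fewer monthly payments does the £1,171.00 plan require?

Monthly rate r = 18.2%/12 = 1.51667% = 0.0151667.
At £1,071.00/mo: n = ⌈−ln(1 − rB₀/P)/ln(1+r)⌉ = 20 payments (last £885.28); total interest = total paid − £18,220.00 = £3,014.28.
At £1,171.00/mo: 18 payments (last £1,033.09); total interest £2,720.09.
Payments saved = 20 − 18 = 2.

2 fewer payments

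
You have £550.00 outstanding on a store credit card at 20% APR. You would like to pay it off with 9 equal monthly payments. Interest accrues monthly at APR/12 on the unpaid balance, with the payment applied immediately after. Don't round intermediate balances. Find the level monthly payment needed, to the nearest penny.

Monthly rate r = 20%/12 = 1.66667% = 0.0166667.
Level-payment amortization: P = B₀·r / (1 − (1+r)^(−n)) = 550.00·0.0166667 / (1 − 1.01667^(−9)).
Denominator 1 − (1+r)^(−9) = 0.138227287.
P = 9.16667 / 0.138227287 ≈ 66.32.

£66.32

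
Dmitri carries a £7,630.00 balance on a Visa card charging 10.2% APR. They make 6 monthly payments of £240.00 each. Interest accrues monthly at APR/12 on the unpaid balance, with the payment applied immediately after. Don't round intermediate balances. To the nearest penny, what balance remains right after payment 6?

Monthly rate r = 10.2%/12 = 0.85% = 0.0085.
Each month: B ← B·(1+r) − £240.00.
Month 1: interest £64.85; balance after payment £7,454.85.
Month 2: interest £63.37; balance after payment £7,278.22.
Month 3: interest £61.86; balance after payment £7,100.09.
Month 4: interest £60.35; balance after payment £6,920.44.
Month 5: interest £58.82; balance after payment £6,739.26.
Month 6: interest £57.28; balance after payment £6,556.54.

£6,556.54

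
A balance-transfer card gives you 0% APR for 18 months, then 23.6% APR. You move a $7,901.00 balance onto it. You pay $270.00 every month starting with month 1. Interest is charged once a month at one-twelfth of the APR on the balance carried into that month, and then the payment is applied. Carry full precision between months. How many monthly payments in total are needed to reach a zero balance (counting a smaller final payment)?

31 months

Promo months 1–18 at r₀ = 0%/12 = 0; months 19+ at r₁ = 23.6%/12 = 0.0196667.
After month 18 (no interest yet): B = $7,901.00 − 18·$270.00 = $3,041.00.
Then at r₁ with $270.00/mo: n₂ = −ln(1 − r₁·B/P)/ln(1+r₁) ≈ 12.86 → 13 more payments.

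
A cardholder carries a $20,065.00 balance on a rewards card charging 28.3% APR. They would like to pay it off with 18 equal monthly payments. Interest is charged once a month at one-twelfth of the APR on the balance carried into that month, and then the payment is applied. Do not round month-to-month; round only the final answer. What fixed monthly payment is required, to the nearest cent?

$1,380.91

Monthly rate r = 28.3%/12 = 2.35833% = 0.0235833.
Level-payment amortization: P = B₀·r / (1 − (1+r)^(−n)) = 20065.00·0.0235833 / (1 − 1.02358^(−18)).
Denominator 1 − (1+r)^(−18) = 0.342671753.
P = 473.2 / 0.342671753 ≈ 1380.91.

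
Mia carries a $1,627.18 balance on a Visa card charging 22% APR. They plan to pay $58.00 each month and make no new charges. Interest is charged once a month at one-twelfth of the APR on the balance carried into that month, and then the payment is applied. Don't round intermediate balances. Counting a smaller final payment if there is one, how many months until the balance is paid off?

Monthly rate r = 22%/12 = 1.83333% = 0.0183333.
Recurrence: B ← B·(1+r) − $58.00.
Month 1: interest $29.83; balance after payment $1,599.01.
Month 2: interest $29.32; balance after payment $1,570.33.
Closed form: n = −ln(1 − rB₀/P)/ln(1+r) = −ln(0.48566)/ln(1.01833) ≈ 39.755, so the balance reaches zero during payment 40.

40 months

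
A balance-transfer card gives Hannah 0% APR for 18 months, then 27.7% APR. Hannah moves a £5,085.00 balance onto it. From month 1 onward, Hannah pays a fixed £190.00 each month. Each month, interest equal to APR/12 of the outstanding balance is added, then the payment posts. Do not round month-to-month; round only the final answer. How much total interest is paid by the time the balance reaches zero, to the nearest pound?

£217

Promo months 1–18 at r₀ = 0%/12 = 0; months 19+ at r₁ = 27.7%/12 = 0.0230833.
After month 18 (no interest yet): B = £5,085.00 − 18·£190.00 = £1,665.00.
Then at r₁ with £190.00/mo: n₂ = −ln(1 − r₁·B/P)/ln(1+r₁) ≈ 9.90 → 10 more payments.
Total paid = 27·£190.00 + £171.80 = £5,301.80; interest = £5,301.80 − £5,085.00 = £216.80.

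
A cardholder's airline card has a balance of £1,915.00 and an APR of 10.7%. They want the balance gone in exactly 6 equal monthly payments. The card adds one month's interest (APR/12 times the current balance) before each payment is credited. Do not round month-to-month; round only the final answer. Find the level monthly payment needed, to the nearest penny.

Monthly rate r = 10.7%/12 = 0.891667% = 0.00891667.
Level-payment amortization: P = B₀·r / (1 − (1+r)^(−n)) = 1915.00·0.00891667 / (1 − 1.00892^(−6)).
Denominator 1 − (1+r)^(−6) = 0.0518692721.
P = 17.0754 / 0.0518692721 ≈ 329.20.

£329.20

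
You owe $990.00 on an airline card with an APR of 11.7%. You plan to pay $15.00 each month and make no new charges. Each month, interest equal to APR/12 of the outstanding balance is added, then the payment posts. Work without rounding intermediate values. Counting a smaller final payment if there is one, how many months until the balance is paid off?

107 payments

Monthly rate r = 11.7%/12 = 0.975% = 0.00975.
Recurrence: B ← B·(1+r) − $15.00.
Month 1: interest $9.65; balance after payment $984.65.
Month 2: interest $9.60; balance after payment $979.25.
Closed form: n = −ln(1 − rB₀/P)/ln(1+r) = −ln(0.3565)/ln(1.00975) ≈ 106.302, so the balance reaches zero during payment 107.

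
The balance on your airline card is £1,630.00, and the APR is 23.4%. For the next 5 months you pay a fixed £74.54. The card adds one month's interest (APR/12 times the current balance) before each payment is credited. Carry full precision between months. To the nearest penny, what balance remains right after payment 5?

£1,407.72

Monthly rate r = 23.4%/12 = 1.95% = 0.0195.
Each month: B ← B·(1+r) − £74.54.
Month 1: interest £31.79; balance after payment £1,587.25.
Month 2: interest £30.95; balance after payment £1,543.66.
Month 3: interest £30.10; balance after payment £1,499.22.
Month 4: interest £29.23; balance after payment £1,453.91.
Month 5: interest £28.35; balance after payment £1,407.72.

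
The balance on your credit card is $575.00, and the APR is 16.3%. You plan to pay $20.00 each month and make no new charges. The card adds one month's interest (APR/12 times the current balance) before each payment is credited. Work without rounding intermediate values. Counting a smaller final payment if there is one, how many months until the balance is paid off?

Monthly rate r = 16.3%/12 = 1.35833% = 0.0135833.
Recurrence: B ← B·(1+r) − $20.00.
Month 1: interest $7.81; balance after payment $562.81.
Month 2: interest $7.64; balance after payment $550.46.
Closed form: n = −ln(1 − rB₀/P)/ln(1+r) = −ln(0.60948)/ln(1.01358) ≈ 36.700, so the balance reaches zero during payment 37.

37 months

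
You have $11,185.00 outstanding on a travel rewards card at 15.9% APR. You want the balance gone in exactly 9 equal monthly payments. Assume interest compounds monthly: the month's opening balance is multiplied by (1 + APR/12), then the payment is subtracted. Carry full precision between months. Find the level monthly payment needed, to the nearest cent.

$1,326.56

Monthly rate r = 15.9%/12 = 1.325% = 0.01325.
Level-payment amortization: P = B₀·r / (1 − (1+r)^(−n)) = 11185.00·0.01325 / (1 − 1.01325^(−9)).
Denominator 1 − (1+r)^(−9) = 0.111718764.
P = 148.201 / 0.111718764 ≈ 1326.56.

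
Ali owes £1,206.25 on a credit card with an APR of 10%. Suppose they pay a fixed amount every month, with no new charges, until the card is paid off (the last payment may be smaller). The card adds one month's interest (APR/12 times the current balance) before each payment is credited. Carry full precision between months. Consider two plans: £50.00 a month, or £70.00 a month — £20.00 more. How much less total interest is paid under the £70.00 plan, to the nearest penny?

£44.65

Monthly rate r = 10%/12 = 0.833333% = 0.00833333.
At £50.00/mo: n = ⌈−ln(1 − rB₀/P)/ln(1+r)⌉ = 28 payments (last £2.29); total interest = total paid − £1,206.25 = £146.04.
At £70.00/mo: 19 payments (last £47.64); total interest £101.39.
Interest saved = £146.04 − £101.39 = £44.65.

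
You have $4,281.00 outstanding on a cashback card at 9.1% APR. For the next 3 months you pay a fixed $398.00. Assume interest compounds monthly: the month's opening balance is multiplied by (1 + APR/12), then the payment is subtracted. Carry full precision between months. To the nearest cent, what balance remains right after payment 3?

$3,176.06

Monthly rate r = 9.1%/12 = 0.758333% = 0.00758333.
Each month: B ← B·(1+r) − $398.00.
Month 1: interest $32.46; balance after payment $3,915.46.
Month 2: interest $29.69; balance after payment $3,547.16.
Month 3: interest $26.90; balance after payment $3,176.06.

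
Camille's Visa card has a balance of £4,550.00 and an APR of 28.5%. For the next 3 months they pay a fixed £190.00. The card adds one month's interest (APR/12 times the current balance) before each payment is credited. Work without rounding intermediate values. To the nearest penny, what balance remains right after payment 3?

£4,298.30

Monthly rate r = 28.5%/12 = 2.375% = 0.02375.
Each month: B ← B·(1+r) − £190.00.
Month 1: interest £108.06; balance after payment £4,468.06.
Month 2: interest £106.12; balance after payment £4,384.18.
Month 3: interest £104.12; balance after payment £4,298.30.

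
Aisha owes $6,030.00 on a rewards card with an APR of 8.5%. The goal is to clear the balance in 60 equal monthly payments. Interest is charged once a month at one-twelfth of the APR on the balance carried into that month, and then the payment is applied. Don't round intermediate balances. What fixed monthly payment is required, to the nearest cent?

$123.71

Monthly rate r = 8.5%/12 = 0.708333% = 0.00708333.
Level-payment amortization: P = B₀·r / (1 − (1+r)^(−n)) = 6030.00·0.00708333 / (1 − 1.00708^(−60)).
Denominator 1 − (1+r)^(−60) = 0.345250044.
P = 42.7125 / 0.345250044 ≈ 123.71.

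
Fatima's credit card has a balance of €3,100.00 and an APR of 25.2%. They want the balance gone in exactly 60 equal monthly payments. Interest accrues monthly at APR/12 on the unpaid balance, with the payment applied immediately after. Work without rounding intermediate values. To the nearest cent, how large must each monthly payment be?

Monthly rate r = 25.2%/12 = 2.1% = 0.021.
Level-payment amortization: P = B₀·r / (1 − (1+r)^(−n)) = 3100.00·0.021 / (1 − 1.021^(−60)).
Denominator 1 − (1+r)^(−60) = 0.712620705.
P = 65.1 / 0.712620705 ≈ 91.35.

€91.35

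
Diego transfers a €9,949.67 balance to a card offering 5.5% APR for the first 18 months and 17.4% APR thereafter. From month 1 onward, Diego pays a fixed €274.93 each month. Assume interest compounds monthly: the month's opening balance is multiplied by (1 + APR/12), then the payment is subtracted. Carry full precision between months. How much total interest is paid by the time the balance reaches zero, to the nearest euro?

Promo months 1–18 at r₀ = 5.5%/12 = 0.00458333; months 19+ at r₁ = 17.4%/12 = 0.0145.
After month 18: iterate B ← B·(1+r₀) − €274.93 for 18 months → €5,656.96.
Then at r₁ with €274.93/mo: n₂ = −ln(1 − r₁·B/P)/ln(1+r₁) ≈ 24.61 → 25 more payments.
Total paid = 42·€274.93 + €168.96 = €11,716.02; interest = €11,716.02 − €9,949.67 = €1,766.35.

€1,766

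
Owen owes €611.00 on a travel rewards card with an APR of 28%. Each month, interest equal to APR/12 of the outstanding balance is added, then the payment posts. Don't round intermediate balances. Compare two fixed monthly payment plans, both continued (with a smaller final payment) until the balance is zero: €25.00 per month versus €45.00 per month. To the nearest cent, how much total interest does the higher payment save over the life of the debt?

Monthly rate r = 28%/12 = 2.33333% = 0.0233333.
At €25.00/mo: n = ⌈−ln(1 − rB₀/P)/ln(1+r)⌉ = 37 payments (last €15.50); total interest = total paid − €611.00 = €304.50.
At €45.00/mo: 17 payments (last €23.43); total interest €132.43.
Interest saved = €304.50 − €132.43 = €172.07.

€172.07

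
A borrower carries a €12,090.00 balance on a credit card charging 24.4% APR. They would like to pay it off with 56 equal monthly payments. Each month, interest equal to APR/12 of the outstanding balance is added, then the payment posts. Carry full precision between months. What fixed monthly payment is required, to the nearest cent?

Monthly rate r = 24.4%/12 = 2.03333% = 0.0203333.
Level-payment amortization: P = B₀·r / (1 − (1+r)^(−n)) = 12090.00·0.0203333 / (1 − 1.02033^(−56)).
Denominator 1 − (1+r)^(−56) = 0.676075493.
P = 245.83 / 0.676075493 ≈ 363.61.

€363.61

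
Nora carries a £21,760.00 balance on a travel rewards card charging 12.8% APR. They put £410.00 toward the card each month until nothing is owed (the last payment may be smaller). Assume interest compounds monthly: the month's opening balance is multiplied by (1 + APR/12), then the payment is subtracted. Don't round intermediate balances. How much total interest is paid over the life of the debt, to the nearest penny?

£10,505.60

Monthly rate r = 12.8%/12 = 1.06667% = 0.0106667.
Payoff takes n = ⌈−ln(1 − rB₀/P)/ln(1+r)⌉ = ⌈78.695⌉ = 79 payments; the last is £285.60.
Total paid = 78·£410.00 + £285.60 = £32,265.60.
Total interest = total paid − principal = £32,265.60 − £21,760.00 = £10,505.60.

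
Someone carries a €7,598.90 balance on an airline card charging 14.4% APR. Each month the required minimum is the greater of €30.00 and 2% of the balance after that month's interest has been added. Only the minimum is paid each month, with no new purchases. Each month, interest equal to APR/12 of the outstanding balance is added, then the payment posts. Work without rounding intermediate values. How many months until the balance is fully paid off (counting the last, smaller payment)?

Monthly rate r = 14.4%/12 = 1.2% = 0.012.
While 2% of the post-interest balance exceeds €30.00, each month B ← (B·(1+r))·(1 − 0.02), i.e. B shrinks by the factor (1+r)·0.98 = 0.99176.
This holds for months 1–198. Entering month 199 the balance is €1,476.57; 2% of the post-interest balance is now below €30.00, so the flat €30.00 minimum applies from here.
From month 199 a fixed €30.00 at rate r clears €1,476.57 in 75 more payments. Total: 198 + 75 = 273 months.

273 months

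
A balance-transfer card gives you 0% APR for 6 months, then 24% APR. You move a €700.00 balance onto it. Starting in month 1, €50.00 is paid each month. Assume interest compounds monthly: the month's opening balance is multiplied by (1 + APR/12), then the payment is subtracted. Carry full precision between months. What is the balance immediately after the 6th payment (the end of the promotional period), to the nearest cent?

€400.00

Promo months 1–6 at r₀ = 0%/12 = 0; months 7+ at r₁ = 24%/12 = 0.02.
After month 6 (no interest yet): B = €700.00 − 6·€50.00 = €400.00.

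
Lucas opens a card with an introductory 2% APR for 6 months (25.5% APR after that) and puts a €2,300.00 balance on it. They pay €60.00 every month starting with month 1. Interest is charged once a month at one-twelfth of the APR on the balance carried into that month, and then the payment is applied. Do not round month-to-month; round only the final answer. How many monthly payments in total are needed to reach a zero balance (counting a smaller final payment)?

Promo months 1–6 at r₀ = 2%/12 = 0.00166667; months 7+ at r₁ = 25.5%/12 = 0.02125.
After month 6: iterate B ← B·(1+r₀) − €60.00 for 6 months → €1,961.59.
Then at r₁ with €60.00/mo: n₂ = −ln(1 − r₁·B/P)/ln(1+r₁) ≈ 56.43 → 57 more payments.

63 months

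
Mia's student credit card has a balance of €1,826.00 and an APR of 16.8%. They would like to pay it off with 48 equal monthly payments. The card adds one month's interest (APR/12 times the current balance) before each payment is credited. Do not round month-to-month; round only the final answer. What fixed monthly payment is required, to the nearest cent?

Monthly rate r = 16.8%/12 = 1.4% = 0.014.
Level-payment amortization: P = B₀·r / (1 − (1+r)^(−n)) = 1826.00·0.014 / (1 − 1.014^(−48)).
Denominator 1 − (1+r)^(−48) = 0.486928182.
P = 25.564 / 0.486928182 ≈ 52.50.

€52.50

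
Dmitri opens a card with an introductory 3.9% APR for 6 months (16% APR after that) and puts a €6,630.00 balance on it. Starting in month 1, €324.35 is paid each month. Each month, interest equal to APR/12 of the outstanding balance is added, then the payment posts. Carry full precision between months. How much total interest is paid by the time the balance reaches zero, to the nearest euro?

€697

Promo months 1–6 at r₀ = 3.9%/12 = 0.00325; months 7+ at r₁ = 16%/12 = 0.0133333.
After month 6: iterate B ← B·(1+r₀) − €324.35 for 6 months → €4,798.36.
Then at r₁ with €324.35/mo: n₂ = −ln(1 − r₁·B/P)/ln(1+r₁) ≈ 16.59 → 17 more payments.
Total paid = 22·€324.35 + €191.25 = €7,326.95; interest = €7,326.95 − €6,630.00 = €696.95.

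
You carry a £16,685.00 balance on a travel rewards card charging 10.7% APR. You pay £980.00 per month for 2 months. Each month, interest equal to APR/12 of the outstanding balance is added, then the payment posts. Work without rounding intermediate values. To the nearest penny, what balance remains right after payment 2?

Monthly rate r = 10.7%/12 = 0.891667% = 0.00891667.
Each month: B ← B·(1+r) − £980.00.
Month 1: interest £148.77; balance after payment £15,853.77.
Month 2: interest £141.36; balance after payment £15,015.14.

£15,015.14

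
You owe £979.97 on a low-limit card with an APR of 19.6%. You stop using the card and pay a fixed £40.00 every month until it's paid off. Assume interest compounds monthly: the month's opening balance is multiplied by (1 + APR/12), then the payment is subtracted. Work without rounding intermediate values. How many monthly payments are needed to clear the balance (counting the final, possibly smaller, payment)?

32 months

Monthly rate r = 19.6%/12 = 1.63333% = 0.0163333.
Recurrence: B ← B·(1+r) − £40.00.
Month 1: interest £16.01; balance after payment £955.98.
Month 2: interest £15.61; balance after payment £931.59.
Closed form: n = −ln(1 − rB₀/P)/ln(1+r) = −ln(0.59985)/ln(1.01633) ≈ 31.546, so the balance reaches zero during payment 32.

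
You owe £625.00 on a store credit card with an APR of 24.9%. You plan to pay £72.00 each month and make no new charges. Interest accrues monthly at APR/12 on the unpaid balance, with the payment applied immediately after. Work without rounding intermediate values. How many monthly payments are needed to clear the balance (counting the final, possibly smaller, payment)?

10 payments

Monthly rate r = 24.9%/12 = 2.075% = 0.02075.
Recurrence: B ← B·(1+r) − £72.00.
Month 1: interest £12.97; balance after payment £565.97.
Month 2: interest £11.74; balance after payment £505.71.
Closed form: n = −ln(1 − rB₀/P)/ln(1+r) = −ln(0.81988)/ln(1.02075) ≈ 9.670, so the balance reaches zero during payment 10.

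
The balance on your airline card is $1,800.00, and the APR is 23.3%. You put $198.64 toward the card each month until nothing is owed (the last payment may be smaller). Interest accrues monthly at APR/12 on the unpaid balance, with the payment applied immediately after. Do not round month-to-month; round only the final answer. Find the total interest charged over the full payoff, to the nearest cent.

Monthly rate r = 23.3%/12 = 1.94167% = 0.0194167.
Payoff takes n = ⌈−ln(1 − rB₀/P)/ln(1+r)⌉ = ⌈10.063⌉ = 11 payments; the last is $12.65.
Total paid = 10·$198.64 + $12.65 = $1,999.05.
Total interest = total paid − principal = $1,999.05 − $1,800.00 = $199.05.

$199.05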